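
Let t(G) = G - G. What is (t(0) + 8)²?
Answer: 64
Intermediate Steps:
t(G) = 0
(t(0) + 8)² = (0 + 8)² = 8² = 64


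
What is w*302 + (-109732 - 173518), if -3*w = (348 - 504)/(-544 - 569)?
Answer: -315272954/1113 ≈ -2.8326e+5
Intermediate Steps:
w = -52/1113 (w = -(348 - 504)/(3*(-544 - 569)) = -(-52)/(-1113) = -(-52)*(-1)/1113 = -⅓*52/371 = -52/1113 ≈ -0.046721)
w*302 + (-109732 - 173518) = -52/1113*302 + (-109732 - 173518) = -15704/1113 - 283250 = -315272954/1113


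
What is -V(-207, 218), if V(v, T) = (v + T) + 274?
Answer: -285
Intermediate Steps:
V(v, T) = 274 + T + v (V(v, T) = (T + v) + 274 = 274 + T + v)
-V(-207, 218) = -(274 + 218 - 207) = -1*285 = -285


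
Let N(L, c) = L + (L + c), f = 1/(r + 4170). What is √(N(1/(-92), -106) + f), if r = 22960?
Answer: I*√10320245800795/311995 ≈ 10.297*I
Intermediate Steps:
f = 1/27130 (f = 1/(22960 + 4170) = 1/27130 ≈ 3.6860e-5)
N(L, c) = c + 2*L
√(N(1/(-92), -106) + f) = √((-106 + 2/(-92)) + 1/27130) = √((-106 + 2*(-1/92)) + 1/27130) = √((-106 - 1/46) + 1/27130) = √(-4877/46 + 1/27130) = √(-33078241/311995) = I*√10320245800795/311995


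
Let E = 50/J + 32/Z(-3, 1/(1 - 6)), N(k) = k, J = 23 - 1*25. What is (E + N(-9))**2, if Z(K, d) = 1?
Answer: 4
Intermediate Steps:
J = -2 (J = 23 - 25 = -2)
E = 7 (E = 50/(-2) + 32/1 = 50*(-1/2) + 32*1 = -25 + 32 = 7)
(E + N(-9))**2 = (7 - 9)**2 = (-2)**2 = 4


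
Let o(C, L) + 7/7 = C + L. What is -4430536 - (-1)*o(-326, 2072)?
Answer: -4428791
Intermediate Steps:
o(C, L) = -1 + C + L (o(C, L) = -1 + (C + L) = -1 + C + L)
-4430536 - (-1)*o(-326, 2072) = -4430536 - (-1)*(-1 - 326 + 2072) = -4430536 - (-1)*1745 = -4430536 - 1*(-1745) = -4430536 + 1745 = -4428791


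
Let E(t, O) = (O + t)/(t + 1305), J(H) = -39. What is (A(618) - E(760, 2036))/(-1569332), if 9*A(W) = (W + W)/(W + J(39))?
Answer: 1001468/1407261199365 ≈ 7.1164e-7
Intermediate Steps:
E(t, O) = (O + t)/(1305 + t)
A(W) = 2*W/(9*(-39 + W)) (A(W) = ((W + W)/(W - 39))/9 = ((2*W)/(-39 + W))/9 = (2*W/(-39 + W))/9 = 2*W/(9*(-39 + W)))
(A(618) - E(760, 2036))/(-1569332) = ((2/9)*618/(-39 + 618) - (2036 + 760)/(1305 + 760))/(-1569332) = ((2/9)*618/579 - 2796/2065)*(-1/1569332) = ((2/9)*618*(1/579) - 2796/2065)*(-1/1569332) = (412/1737 - 1*2796/2065)*(-1/1569332) = (412/1737 - 2796/2065)*(-1/1569332) = -4005872/3586905*(-1/1569332) = 1001468/1407261199365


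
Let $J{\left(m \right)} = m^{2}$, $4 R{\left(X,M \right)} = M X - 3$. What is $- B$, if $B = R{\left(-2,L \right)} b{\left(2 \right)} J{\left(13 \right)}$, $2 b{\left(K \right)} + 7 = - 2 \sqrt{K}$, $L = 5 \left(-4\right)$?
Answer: $\frac{43771}{8} + \frac{6253 \sqrt{2}}{4} \approx 7682.1$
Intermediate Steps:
$L = -20$
$R{\left(X,M \right)} = - \frac{3}{4} + \frac{M X}{4}$ ($R{\left(X,M \right)} = \frac{M X - 3}{4} = \frac{-3 + M X}{4} = - \frac{3}{4} + \frac{M X}{4}$)
$b{\left(K \right)} = - \frac{7}{2} - \sqrt{K}$ ($b{\left(K \right)} = - \frac{7}{2} + \frac{\left(-2\right) \sqrt{K}}{2} = - \frac{7}{2} - \sqrt{K}$)
$B = - \frac{43771}{8} - \frac{6253 \sqrt{2}}{4}$ ($B = \left(- \frac{3}{4} + \frac{1}{4} \left(-20\right) \left(-2\right)\right) \left(- \frac{7}{2} - \sqrt{2}\right) 13^{2} = \left(- \frac{3}{4} + 10\right) \left(- \frac{7}{2} - \sqrt{2}\right) 169 = \frac{37 \left(- \frac{7}{2} - \sqrt{2}\right)}{4} \cdot 169 = \left(- \frac{259}{8} - \frac{37 \sqrt{2}}{4}\right) 169 = - \frac{43771}{8} - \frac{6253 \sqrt{2}}{4} \approx -7682.1$)
$- B = - (- \frac{43771}{8} - \frac{6253 \sqrt{2}}{4}) = \frac{43771}{8} + \frac{6253 \sqrt{2}}{4}$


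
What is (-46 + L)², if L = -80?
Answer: 15876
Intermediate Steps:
(-46 + L)² = (-46 - 80)² = (-126)² = 15876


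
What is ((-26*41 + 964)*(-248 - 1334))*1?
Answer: 161364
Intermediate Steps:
((-26*41 + 964)*(-248 - 1334))*1 = ((-1066 + 964)*(-1582))*1 = -102*(-1582)*1 = 161364*1 = 161364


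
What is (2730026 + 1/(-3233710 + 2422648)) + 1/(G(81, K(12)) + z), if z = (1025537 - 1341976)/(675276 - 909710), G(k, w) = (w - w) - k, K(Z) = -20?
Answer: 41345505308000624957/15144729573330 ≈ 2.7300e+6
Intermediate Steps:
G(k, w) = -k (G(k, w) = 0 - k = -k)
z = 316439/234434 (z = -316439/(-234434) = -316439*(-1/234434) = 316439/234434 ≈ 1.3498)
(2730026 + 1/(-3233710 + 2422648)) + 1/(G(81, K(12)) + z) = (2730026 + 1/(-3233710 + 2422648)) + 1/(-1*81 + 316439/234434) = (2730026 + 1/(-811062)) + 1/(-81 + 316439/234434) = (2730026 - 1/811062) + 1/(-18672715/234434) = 2214220347611/811062 - 234434/18672715 = 41345505308000624957/15144729573330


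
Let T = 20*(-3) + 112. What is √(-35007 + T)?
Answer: I*√34955 ≈ 186.96*I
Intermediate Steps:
T = 52 (T = -60 + 112 = 52)
√(-35007 + T) = √(-35007 + 52) = √(-34955) = I*√34955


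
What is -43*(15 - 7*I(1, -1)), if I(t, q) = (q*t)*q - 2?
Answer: -946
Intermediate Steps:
I(t, q) = -2 + t*q**2 (I(t, q) = t*q**2 - 2 = -2 + t*q**2)
-43*(15 - 7*I(1, -1)) = -43*(15 - 7*(-2 + 1*(-1)**2)) = -43*(15 - 7*(-2 + 1*1)) = -43*(15 - 7*(-2 + 1)) = -43*(15 - 7*(-1)) = -43*(15 + 7) = -43*22 = -946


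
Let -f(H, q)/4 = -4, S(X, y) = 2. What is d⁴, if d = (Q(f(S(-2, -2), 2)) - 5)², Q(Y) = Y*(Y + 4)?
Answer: 96935851667000390625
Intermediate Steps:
f(H, q) = 16 (f(H, q) = -4*(-4) = 16)
Q(Y) = Y*(4 + Y)
d = 99225 (d = (16*(4 + 16) - 5)² = (16*20 - 5)² = (320 - 5)² = 315² = 99225)
d⁴ = 99225⁴ = 96935851667000390625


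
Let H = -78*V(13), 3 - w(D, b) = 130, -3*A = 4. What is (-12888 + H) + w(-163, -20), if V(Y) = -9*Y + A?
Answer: -3785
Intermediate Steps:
A = -4/3 (A = -1/3*4 = -4/3 ≈ -1.3333)
w(D, b) = -127 (w(D, b) = 3 - 1*130 = 3 - 130 = -127)
V(Y) = -4/3 - 9*Y (V(Y) = -9*Y - 4/3 = -4/3 - 9*Y)
H = 9230 (H = -78*(-4/3 - 9*13) = -78*(-4/3 - 117) = -78*(-355/3) = 9230)
(-12888 + H) + w(-163, -20) = (-12888 + 9230) - 127 = -3658 - 127 = -3785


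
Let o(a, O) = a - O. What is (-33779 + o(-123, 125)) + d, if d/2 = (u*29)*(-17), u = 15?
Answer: -48817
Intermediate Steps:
d = -14790 (d = 2*((15*29)*(-17)) = 2*(435*(-17)) = 2*(-7395) = -14790)
(-33779 + o(-123, 125)) + d = (-33779 + (-123 - 1*125)) - 14790 = (-33779 + (-123 - 125)) - 14790 = (-33779 - 248) - 14790 = -34027 - 14790 = -48817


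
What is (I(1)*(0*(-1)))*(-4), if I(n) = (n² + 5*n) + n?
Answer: 0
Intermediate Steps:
I(n) = n² + 6*n
(I(1)*(0*(-1)))*(-4) = ((1*(6 + 1))*(0*(-1)))*(-4) = ((1*7)*0)*(-4) = (7*0)*(-4) = 0*(-4) = 0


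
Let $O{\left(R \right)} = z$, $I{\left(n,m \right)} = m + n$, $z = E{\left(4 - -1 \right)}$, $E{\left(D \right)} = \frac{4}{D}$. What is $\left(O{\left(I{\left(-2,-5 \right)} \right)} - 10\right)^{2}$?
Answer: $\frac{2116}{25} \approx 84.64$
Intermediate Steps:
$z = \frac{4}{5}$ ($z = \frac{4}{4 - -1} = \frac{4}{4 + 1} = \frac{4}{5} \approx 0.8$)
$O{\left(R \right)} = \frac{4}{5}$
$\left(O{\left(I{\left(-2,-5 \right)} \right)} - 10\right)^{2} = \left(\frac{4}{5} - 10\right)^{2} = \left(- \frac{46}{5}\right)^{2} = \frac{2116}{25}$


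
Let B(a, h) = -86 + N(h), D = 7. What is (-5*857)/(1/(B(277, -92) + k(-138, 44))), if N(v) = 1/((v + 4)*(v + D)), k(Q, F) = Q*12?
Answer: 11166846263/1496 ≈ 7.4645e+6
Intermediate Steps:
k(Q, F) = 12*Q
N(v) = 1/((4 + v)*(7 + v)) (N(v) = 1/((v + 4)*(v + 7)) = 1/((4 + v)*(7 + v)))
B(a, h) = -86 + 1/(28 + h² + 11*h)
(-5*857)/(1/(B(277, -92) + k(-138, 44))) = (-5*857)/(1/((-86 + 1/(28 + (-92)² + 11*(-92))) + 12*(-138))) = -(-7464470 + 4285/(28 + 8464 - 1012)) = -(-7464470 + 857/1496) = -4285/(1/((-86 + 1/7480) - 1656)) = -4285/(1/(-643279/7480 - 1656)) = -4285/(1/(-13030159/7480)) = -4285/(-7480/13030159) = -4285*(-13030159/7480) = 11166846263/1496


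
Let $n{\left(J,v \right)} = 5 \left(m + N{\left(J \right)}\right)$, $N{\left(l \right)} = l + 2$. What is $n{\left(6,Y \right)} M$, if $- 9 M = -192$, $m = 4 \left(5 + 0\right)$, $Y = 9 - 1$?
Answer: $\frac{8960}{3} \approx 2986.7$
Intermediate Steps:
$Y = 8$ ($Y = 9 - 1 = 8$)
$N{\left(l \right)} = 2 + l$
$m = 20$ ($m = 4 \cdot 5 = 20$)
$n{\left(J,v \right)} = 110 + 5 J$ ($n{\left(J,v \right)} = 5 \left(20 + \left(2 + J\right)\right) = 5 \left(22 + J\right) = 110 + 5 J$)
$M = \frac{64}{3}$ ($M = \left(- \frac{1}{9}\right) \left(-192\right) = \frac{64}{3} \approx 21.333$)
$n{\left(6,Y \right)} M = \left(110 + 5 \cdot 6\right) \frac{64}{3} = \left(110 + 30\right) \frac{64}{3} = 140 \cdot \frac{64}{3} = \frac{8960}{3}$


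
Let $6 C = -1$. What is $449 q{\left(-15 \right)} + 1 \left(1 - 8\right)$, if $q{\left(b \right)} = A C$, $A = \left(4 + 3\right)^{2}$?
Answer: $- \frac{22043}{6} \approx -3673.8$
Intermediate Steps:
$A = 49$ ($A = 7^{2} = 49$)
$C = - \frac{1}{6}$ ($C = \frac{1}{6} \left(-1\right) = - \frac{1}{6} \approx -0.16667$)
$q{\left(b \right)} = - \frac{49}{6}$ ($q{\left(b \right)} = 49 \left(- \frac{1}{6}\right) = - \frac{49}{6}$)
$449 q{\left(-15 \right)} + 1 \left(1 - 8\right) = 449 \left(- \frac{49}{6}\right) + 1 \left(1 - 8\right) = - \frac{22001}{6} + 1 \left(-7\right) = - \frac{22001}{6} - 7 = - \frac{22043}{6}$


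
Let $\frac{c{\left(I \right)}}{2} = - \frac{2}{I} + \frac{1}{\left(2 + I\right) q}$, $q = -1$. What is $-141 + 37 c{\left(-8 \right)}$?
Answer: $- \frac{661}{6} \approx -110.17$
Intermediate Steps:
$c{\left(I \right)} = - \frac{4}{I} - \frac{2}{2 + I}$ ($c{\left(I \right)} = 2 \left(- \frac{2}{I} + \frac{1}{\left(2 + I\right) \left(-1\right)}\right) = 2 \left(- \frac{2}{I} + \frac{1}{2 + I} \left(-1\right)\right) = 2 \left(- \frac{2}{I} - \frac{1}{2 + I}\right) = 2 \left(- \frac{1}{2 + I} - \frac{2}{I}\right) = - \frac{4}{I} - \frac{2}{2 + I}$)
$-141 + 37 c{\left(-8 \right)} = -141 + 37 \frac{2 \left(-4 - -24\right)}{\left(-8\right) \left(2 - 8\right)} = -141 + 37 \cdot 2 \left(- \frac{1}{8}\right) \frac{1}{-6} \left(-4 + 24\right) = -141 + 37 \cdot 2 \left(- \frac{1}{8}\right) \left(- \frac{1}{6}\right) 20 = -141 + 37 \cdot \frac{5}{6} = -141 + \frac{185}{6} = - \frac{661}{6}$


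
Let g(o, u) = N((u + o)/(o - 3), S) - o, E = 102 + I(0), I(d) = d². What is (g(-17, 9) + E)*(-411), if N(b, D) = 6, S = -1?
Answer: -51375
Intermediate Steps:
E = 102 (E = 102 + 0² = 102 + 0 = 102)
g(o, u) = 6 - o
(g(-17, 9) + E)*(-411) = ((6 - 1*(-17)) + 102)*(-411) = ((6 + 17) + 102)*(-411) = (23 + 102)*(-411) = 125*(-411) = -51375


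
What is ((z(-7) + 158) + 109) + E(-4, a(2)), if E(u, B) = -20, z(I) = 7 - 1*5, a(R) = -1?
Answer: 249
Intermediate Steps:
z(I) = 2 (z(I) = 7 - 5 = 2)
((z(-7) + 158) + 109) + E(-4, a(2)) = ((2 + 158) + 109) - 20 = (160 + 109) - 20 = 269 - 20 = 249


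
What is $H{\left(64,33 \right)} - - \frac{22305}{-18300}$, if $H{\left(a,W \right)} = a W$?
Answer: $\frac{2575153}{1220} \approx 2110.8$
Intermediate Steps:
$H{\left(a,W \right)} = W a$
$H{\left(64,33 \right)} - - \frac{22305}{-18300} = 33 \cdot 64 - - \frac{22305}{-18300} = 2112 - \left(-22305\right) \left(- \frac{1}{18300}\right) = 2112 - \frac{1487}{1220} = \frac{2575153}{1220}$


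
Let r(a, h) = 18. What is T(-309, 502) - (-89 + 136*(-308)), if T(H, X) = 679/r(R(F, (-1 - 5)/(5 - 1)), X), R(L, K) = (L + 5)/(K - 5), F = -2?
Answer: 756265/18 ≈ 42015.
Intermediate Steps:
R(L, K) = (5 + L)/(-5 + K)
T(H, X) = 679/18
T(-309, 502) - (-89 + 136*(-308)) = 679/18 - (-89 + 136*(-308)) = 679/18 - (-89 - 41888) = 679/18 - 1*(-41977) = 679/18 + 41977 = 756265/18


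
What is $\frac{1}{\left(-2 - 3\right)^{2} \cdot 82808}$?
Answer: $\frac{1}{2070200} \approx 4.8305 \cdot 10^{-7}$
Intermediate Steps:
$\frac{1}{\left(-2 - 3\right)^{2} \cdot 82808} = \frac{1}{\left(-5\right)^{2} \cdot 82808} = \frac{1}{25 \cdot 82808} = \frac{1}{2070200}$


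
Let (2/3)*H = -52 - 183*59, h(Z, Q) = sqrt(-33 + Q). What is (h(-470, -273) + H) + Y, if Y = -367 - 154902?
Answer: -343085/2 + 3*I*sqrt(34) ≈ -1.7154e+5 + 17.493*I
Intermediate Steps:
Y = -155269
H = -32547/2 (H = 3*(-52 - 183*59)/2 = 3*(-52 - 10797)/2 = (3/2)*(-10849) = -32547/2 ≈ -16274.)
(h(-470, -273) + H) + Y = (sqrt(-33 - 273) - 32547/2) - 155269 = (sqrt(-306) - 32547/2) - 155269 = (3*I*sqrt(34) - 32547/2) - 155269 = (-32547/2 + 3*I*sqrt(34)) - 155269 = -343085/2 + 3*I*sqrt(34)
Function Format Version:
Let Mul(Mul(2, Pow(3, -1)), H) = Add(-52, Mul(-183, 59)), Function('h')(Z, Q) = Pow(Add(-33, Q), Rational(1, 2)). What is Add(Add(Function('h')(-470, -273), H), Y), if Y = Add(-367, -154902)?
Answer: Add(Rational(-343085, 2), Mul(3, I, Pow(34, Rational(1, 2)))) ≈ Add(-1.7154e+5, Mul(17.493, I))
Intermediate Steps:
Y = -155269
H = Rational(-32547, 2) (H = Mul(Rational(3, 2), Add(-52, Mul(-183, 59))) = Mul(Rational(3, 2), Add(-52, -10797)) = Mul(Rational(3, 2), -10849) = Rational(-32547, 2) ≈ -16274.)
Add(Add(Function('h')(-470, -273), H), Y) = Add(Add(Pow(Add(-33, -273), Rational(1, 2)), Rational(-32547, 2)), -155269) = Add(Add(Pow(-306, Rational(1, 2)), Rational(-32547, 2)), -155269) = Add(Add(Mul(3, I, Pow(34, Rational(1, 2))), Rational(-32547, 2)), -155269) = Add(Add(Rational(-32547, 2), Mul(3, I, Pow(34, Rational(1, 2)))), -155269) = Add(Rational(-343085, 2), Mul(3, I, Pow(34, Rational(1, 2))))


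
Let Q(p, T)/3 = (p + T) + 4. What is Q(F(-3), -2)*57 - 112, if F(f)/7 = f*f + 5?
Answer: 16988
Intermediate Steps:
F(f) = 35 + 7*f**2 (F(f) = 7*(f*f + 5) = 7*(f**2 + 5) = 7*(5 + f**2) = 35 + 7*f**2)
Q(p, T) = 12 + 3*T + 3*p (Q(p, T) = 3*((p + T) + 4) = 3*((T + p) + 4) = 3*(4 + T + p) = 12 + 3*T + 3*p)
Q(F(-3), -2)*57 - 112 = (12 + 3*(-2) + 3*(35 + 7*(-3)**2))*57 - 112 = (12 - 6 + 3*(35 + 7*9))*57 - 112 = (12 - 6 + 3*(35 + 63))*57 - 112 = (12 - 6 + 3*98)*57 - 112 = (12 - 6 + 294)*57 - 112 = 300*57 - 112 = 17100 - 112 = 16988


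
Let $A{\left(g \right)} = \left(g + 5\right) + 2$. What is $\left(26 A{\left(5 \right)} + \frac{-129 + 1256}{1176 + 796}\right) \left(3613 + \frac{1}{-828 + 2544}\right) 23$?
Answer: $\frac{87896066493637}{3383952} \approx 2.5974 \cdot 10^{7}$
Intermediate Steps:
$A{\left(g \right)} = 7 + g$ ($A{\left(g \right)} = \left(5 + g\right) + 2 = 7 + g$)
$\left(26 A{\left(5 \right)} + \frac{-129 + 1256}{1176 + 796}\right) \left(3613 + \frac{1}{-828 + 2544}\right) 23 = \left(26 \left(7 + 5\right) + \frac{-129 + 1256}{1176 + 796}\right) \left(3613 + \frac{1}{-828 + 2544}\right) 23 = \left(26 \cdot 12 + \frac{1127}{1972}\right) \left(3613 + \frac{1}{1716}\right) 23 = \left(312 + 1127 \cdot \frac{1}{1972}\right) \left(3613 + \frac{1}{1716}\right) 23 = \left(312 + \frac{1127}{1972}\right) \frac{6199909}{1716} \cdot 23 = \frac{616391}{1972} \cdot \frac{6199909}{1716} \cdot 23 = \frac{3821568108419}{3383952} \cdot 23 = \frac{87896066493637}{3383952}$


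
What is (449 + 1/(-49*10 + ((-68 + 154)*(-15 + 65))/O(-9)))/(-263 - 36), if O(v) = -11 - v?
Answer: -1185359/789360 ≈ -1.5017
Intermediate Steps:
(449 + 1/(-49*10 + ((-68 + 154)*(-15 + 65))/O(-9)))/(-263 - 36) = (449 + 1/(-49*10 + ((-68 + 154)*(-15 + 65))/(-11 - 1*(-9))))/(-263 - 36) = (449 + 1/(-490 + (86*50)/(-11 + 9)))/(-299) = (449 + 1/(-490 + 4300/(-2)))*(-1/299) = (449 + 1/(-490 + 4300*(-1/2)))*(-1/299) = (449 + 1/(-490 - 2150))*(-1/299) = (449 + 1/(-2640))*(-1/299) = (449 - 1/2640)*(-1/299) = (1185359/2640)*(-1/299) = -1185359/789360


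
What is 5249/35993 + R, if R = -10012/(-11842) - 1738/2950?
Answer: 126412376768/314343965675 ≈ 0.40215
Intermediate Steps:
R = 2238501/8733475 (R = -10012*(-1/11842) - 1738*1/2950 = 5006/5921 - 869/1475 = 2238501/8733475 ≈ 0.25631)
5249/35993 + R = 5249/35993 + 2238501/8733475 = 126412376768/314343965675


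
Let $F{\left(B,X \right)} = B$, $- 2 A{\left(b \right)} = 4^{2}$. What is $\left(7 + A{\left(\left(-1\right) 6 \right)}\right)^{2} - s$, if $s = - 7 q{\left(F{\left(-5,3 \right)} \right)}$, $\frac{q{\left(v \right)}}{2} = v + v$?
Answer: $-139$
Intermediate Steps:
$A{\left(b \right)} = -8$ ($A{\left(b \right)} = - \frac{4^{2}}{2} = \left(- \frac{1}{2}\right) 16 = -8$)
$q{\left(v \right)} = 4 v$ ($q{\left(v \right)} = 2 \left(v + v\right) = 2 \cdot 2 v = 4 v$)
$s = 140$ ($s = - 7 \cdot 4 \left(-5\right) = \left(-7\right) \left(-20\right) = 140$)
$\left(7 + A{\left(\left(-1\right) 6 \right)}\right)^{2} - s = \left(7 - 8\right)^{2} - 140 = \left(-1\right)^{2} - 140 = 1 - 140 = -139$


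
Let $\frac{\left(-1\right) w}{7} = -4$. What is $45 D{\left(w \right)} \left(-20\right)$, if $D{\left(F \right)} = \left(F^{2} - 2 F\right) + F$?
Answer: $-680400$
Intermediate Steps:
$w = 28$ ($w = \left(-7\right) \left(-4\right) = 28$)
$D{\left(F \right)} = F^{2} - F$
$45 D{\left(w \right)} \left(-20\right) = 45 \cdot 28 \left(-1 + 28\right) \left(-20\right) = 45 \cdot 28 \cdot 27 \left(-20\right) = 45 \cdot 756 \left(-20\right) = 34020 \left(-20\right) = -680400$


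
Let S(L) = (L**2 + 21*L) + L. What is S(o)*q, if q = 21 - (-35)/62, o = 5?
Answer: 180495/62 ≈ 2911.2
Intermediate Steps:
S(L) = L**2 + 22*L
q = 1337/62 (q = 21 - (-35)/62 = 21 - 1*(-35/62) = 21 + 35/62 = 1337/62 ≈ 21.565)
S(o)*q = (5*(22 + 5))*(1337/62) = (5*27)*(1337/62) = 135*(1337/62) = 180495/62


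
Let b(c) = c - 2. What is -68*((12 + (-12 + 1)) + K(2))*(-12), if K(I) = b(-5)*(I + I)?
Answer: -22032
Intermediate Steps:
b(c) = -2 + c
K(I) = -14*I (K(I) = (-2 - 5)*(I + I) = -14*I)
-68*((12 + (-12 + 1)) + K(2))*(-12) = -68*((12 + (-12 + 1)) - 14*2)*(-12) = -68*((12 - 11) - 28)*(-12) = -68*(1 - 28)*(-12) = -68*(-27)*(-12) = 1836*(-12) = -22032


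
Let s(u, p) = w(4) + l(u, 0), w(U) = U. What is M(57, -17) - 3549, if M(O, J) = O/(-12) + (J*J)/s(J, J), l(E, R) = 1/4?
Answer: -13943/4 ≈ -3485.8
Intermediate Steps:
l(E, R) = 1/4
s(u, p) = 17/4 (s(u, p) = 4 + 1/4 = 17/4)
M(O, J) = -O/12 + 4*J**2/17 (M(O, J) = O/(-12) + (J*J)/(17/4) = O*(-1/12) + J**2*(4/17) = -O/12 + 4*J**2/17)
M(57, -17) - 3549 = (-1/12*57 + (4/17)*(-17)**2) - 3549 = (-19/4 + (4/17)*289) - 3549 = (-19/4 + 68) - 3549 = 253/4 - 3549 = -13943/4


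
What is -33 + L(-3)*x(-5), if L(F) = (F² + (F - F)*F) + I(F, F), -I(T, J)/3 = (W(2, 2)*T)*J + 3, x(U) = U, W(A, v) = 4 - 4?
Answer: -33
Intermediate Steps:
W(A, v) = 0
I(T, J) = -9 (I(T, J) = -3*((0*T)*J + 3) = -3*(0*J + 3) = -3*(0 + 3) = -3*3 = -9)
L(F) = -9 + F² (L(F) = (F² + (F - F)*F) - 9 = (F² + 0*F) - 9 = (F² + 0) - 9 = F² - 9 = -9 + F²)
-33 + L(-3)*x(-5) = -33 + (-9 + (-3)²)*(-5) = -33 + (-9 + 9)*(-5) = -33 + 0*(-5) = -33 + 0 = -33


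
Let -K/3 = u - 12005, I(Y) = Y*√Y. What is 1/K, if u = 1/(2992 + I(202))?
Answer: 8519417288/306826705870443 - 202*√202/306826705870443 ≈ 2.7766e-5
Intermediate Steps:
I(Y) = Y^(3/2)
u = 1/(2992 + 202*√202) (u = 1/(2992 + 202^(3/2)) = 1/(2992 + 202*√202) ≈ 0.00017056)
K = 1064927161/29569 + 101*√202/118276 (K = -3*((374/88707 - 101*√202/354828) - 12005) = -3*(-1064927161/88707 - 101*√202/354828) = 1064927161/29569 + 101*√202/118276 ≈ 36015.)
1/K = 1/(1064927161/29569 + 101*√202/118276)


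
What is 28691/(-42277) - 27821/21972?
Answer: -1806587069/928910244 ≈ -1.9448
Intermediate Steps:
28691/(-42277) - 27821/21972 = 28691*(-1/42277) - 27821*1/21972 = -28691/42277 - 27821/21972 = -1806587069/928910244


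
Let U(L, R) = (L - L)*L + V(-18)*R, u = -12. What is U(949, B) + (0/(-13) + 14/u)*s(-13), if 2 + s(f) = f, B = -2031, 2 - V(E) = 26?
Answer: 97523/2 ≈ 48762.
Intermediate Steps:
V(E) = -24 (V(E) = 2 - 1*26 = 2 - 26 = -24)
s(f) = -2 + f
U(L, R) = -24*R (U(L, R) = (L - L)*L - 24*R = 0*L - 24*R = 0 - 24*R = -24*R)
U(949, B) + (0/(-13) + 14/u)*s(-13) = -24*(-2031) + (0/(-13) + 14/(-12))*(-2 - 13) = 48744 + (0*(-1/13) + 14*(-1/12))*(-15) = 48744 + (0 - 7/6)*(-15) = 48744 - 7/6*(-15) = 48744 + 35/2 = 97523/2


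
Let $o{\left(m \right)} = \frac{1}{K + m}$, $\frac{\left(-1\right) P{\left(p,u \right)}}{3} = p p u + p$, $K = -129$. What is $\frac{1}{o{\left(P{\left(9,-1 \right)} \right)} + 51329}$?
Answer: $\frac{87}{4465624} \approx 1.9482 \cdot 10^{-5}$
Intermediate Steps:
$P{\left(p,u \right)} = - 3 p - 3 u p^{2}$ ($P{\left(p,u \right)} = - 3 \left(p p u + p\right) = - 3 \left(p^{2} u + p\right) = - 3 \left(u p^{2} + p\right) = - 3 \left(p + u p^{2}\right) = - 3 p - 3 u p^{2}$)
$o{\left(m \right)} = \frac{1}{-129 + m}$
$\frac{1}{o{\left(P{\left(9,-1 \right)} \right)} + 51329} = \frac{1}{\frac{1}{-129 - 27 \left(1 + 9 \left(-1\right)\right)} + 51329} = \frac{1}{\frac{1}{-129 - 27 \left(1 - 9\right)} + 51329} = \frac{1}{\frac{1}{-129 - 27 \left(-8\right)} + 51329} = \frac{1}{\frac{1}{-129 + 216} + 51329} = \frac{1}{\frac{1}{87} + 51329} = \frac{1}{\frac{4465624}{87}} = \frac{87}{4465624}$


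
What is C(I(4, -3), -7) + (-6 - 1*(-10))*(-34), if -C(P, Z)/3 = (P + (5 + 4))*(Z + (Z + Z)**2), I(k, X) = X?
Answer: -3538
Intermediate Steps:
C(P, Z) = -3*(9 + P)*(Z + 4*Z**2) (C(P, Z) = -3*(P + (5 + 4))*(Z + (Z + Z)**2) = -3*(P + 9)*(Z + (2*Z)**2) = -3*(9 + P)*(Z + 4*Z**2))
C(I(4, -3), -7) + (-6 - 1*(-10))*(-34) = -3*(-7)*(9 - 3 + 36*(-7) + 4*(-3)*(-7)) + (-6 - 1*(-10))*(-34) = -3*(-7)*(9 - 3 - 252 + 84) + (-6 + 10)*(-34) = -3*(-7)*(-162) + 4*(-34) = -3402 - 136 = -3538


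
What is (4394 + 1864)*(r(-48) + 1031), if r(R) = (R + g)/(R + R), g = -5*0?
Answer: 6455127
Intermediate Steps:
g = 0
r(R) = 1/2 (r(R) = (R + 0)/(R + R) = R/((2*R)) = R*(1/(2*R)) = 1/2)
(4394 + 1864)*(r(-48) + 1031) = (4394 + 1864)*(1/2 + 1031) = 6258*(2063/2) = 6455127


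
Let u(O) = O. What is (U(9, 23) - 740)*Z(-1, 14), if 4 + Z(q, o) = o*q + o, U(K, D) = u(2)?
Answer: 2952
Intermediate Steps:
U(K, D) = 2
Z(q, o) = -4 + o + o*q (Z(q, o) = -4 + (o*q + o) = -4 + (o + o*q) = -4 + o + o*q)
(U(9, 23) - 740)*Z(-1, 14) = (2 - 740)*(-4 + 14 + 14*(-1)) = -738*(-4 + 14 - 14) = -738*(-4) = 2952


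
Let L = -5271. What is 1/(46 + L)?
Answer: -1/5225 ≈ -0.00019139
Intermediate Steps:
1/(46 + L) = 1/(46 - 5271) = 1/(-5225) = -1/5225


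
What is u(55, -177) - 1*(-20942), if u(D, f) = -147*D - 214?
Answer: 12643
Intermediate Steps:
u(D, f) = -214 - 147*D
u(55, -177) - 1*(-20942) = (-214 - 147*55) - 1*(-20942) = (-214 - 8085) + 20942 = -8299 + 20942 = 12643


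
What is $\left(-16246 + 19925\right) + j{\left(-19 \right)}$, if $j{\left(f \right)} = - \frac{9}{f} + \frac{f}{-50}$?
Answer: $\frac{3495861}{950} \approx 3679.9$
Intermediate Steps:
$j{\left(f \right)} = - \frac{9}{f} - \frac{f}{50}$ ($j{\left(f \right)} = - \frac{9}{f} + f \left(- \frac{1}{50}\right) = - \frac{9}{f} - \frac{f}{50}$)
$\left(-16246 + 19925\right) + j{\left(-19 \right)} = \left(-16246 + 19925\right) - \left(- \frac{19}{50} + \frac{9}{-19}\right) = 3679 + \left(\left(-9\right) \left(- \frac{1}{19}\right) + \frac{19}{50}\right) = 3679 + \left(\frac{9}{19} + \frac{19}{50}\right) = 3679 + \frac{811}{950} = \frac{3495861}{950}$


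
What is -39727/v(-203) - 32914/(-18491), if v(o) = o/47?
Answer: 34532503521/3753673 ≈ 9199.7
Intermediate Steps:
v(o) = o/47 (v(o) = o*(1/47) = o/47)
-39727/v(-203) - 32914/(-18491) = -39727/((1/47)*(-203)) - 32914/(-18491) = -39727/(-203/47) - 32914*(-1/18491) = -39727*(-47/203) + 32914/18491 = 1867169/203 + 32914/18491 = 34532503521/3753673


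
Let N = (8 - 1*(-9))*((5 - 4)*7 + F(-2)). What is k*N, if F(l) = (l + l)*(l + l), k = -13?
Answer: -5083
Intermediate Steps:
F(l) = 4*l² (F(l) = (2*l)*(2*l) = 4*l²)
N = 391 (N = (8 - 1*(-9))*((5 - 4)*7 + 4*(-2)²) = (8 + 9)*(1*7 + 4*4) = 17*(7 + 16) = 17*23 = 391)
k*N = -13*391 = -5083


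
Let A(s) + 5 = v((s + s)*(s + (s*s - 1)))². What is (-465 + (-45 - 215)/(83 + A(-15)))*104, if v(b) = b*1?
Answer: -950587821560/19656489 ≈ -48360.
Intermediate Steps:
v(b) = b
A(s) = -5 + 4*s²*(-1 + s + s²)² (A(s) = -5 + ((s + s)*(s + (s*s - 1)))² = -5 + ((2*s)*(s + (s² - 1)))² = -5 + ((2*s)*(s + (-1 + s²)))² = -5 + ((2*s)*(-1 + s + s²))² = -5 + (2*s*(-1 + s + s²))² = -5 + 4*s²*(-1 + s + s²)²)
(-465 + (-45 - 215)/(83 + A(-15)))*104 = (-465 + (-45 - 215)/(83 + (-5 + 4*(-15)²*(-1 - 15 + (-15)²)²)))*104 = (-465 - 260/(83 + (-5 + 4*225*(-1 - 15 + 225)²)))*104 = (-465 - 260/(83 + (-5 + 4*225*209²)))*104 = (-465 - 260/(83 + (-5 + 4*225*43681)))*104 = (-465 - 260/(83 + (-5 + 39312900)))*104 = (-465 - 260/(83 + 39312895))*104 = (-465 - 260/39312978)*104 = (-465 - 260*1/39312978)*104 = (-465 - 130/19656489)*104 = -9140267515/19656489*104 = -950587821560/19656489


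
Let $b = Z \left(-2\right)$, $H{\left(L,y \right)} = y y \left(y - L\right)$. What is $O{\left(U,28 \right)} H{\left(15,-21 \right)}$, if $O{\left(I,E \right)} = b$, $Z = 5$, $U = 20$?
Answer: $158760$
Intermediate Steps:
$H{\left(L,y \right)} = y^{2} \left(y - L\right)$
$b = -10$ ($b = 5 \left(-2\right) = -10$)
$O{\left(I,E \right)} = -10$
$O{\left(U,28 \right)} H{\left(15,-21 \right)} = - 10 \left(-21\right)^{2} \left(-21 - 15\right) = - 10 \cdot 441 \left(-21 - 15\right) = - 10 \cdot 441 \left(-36\right) = \left(-10\right) \left(-15876\right) = 158760$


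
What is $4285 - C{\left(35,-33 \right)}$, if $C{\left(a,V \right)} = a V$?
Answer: $5440$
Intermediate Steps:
$C{\left(a,V \right)} = V a$
$4285 - C{\left(35,-33 \right)} = 4285 - \left(-33\right) 35 = 4285 - -1155 = 4285 + 1155 = 5440$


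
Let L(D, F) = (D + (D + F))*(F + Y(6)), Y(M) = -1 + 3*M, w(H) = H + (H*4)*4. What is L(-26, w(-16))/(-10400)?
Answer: -4131/520 ≈ -7.9442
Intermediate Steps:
w(H) = 17*H (w(H) = H + (4*H)*4 = H + 16*H = 17*H)
L(D, F) = (17 + F)*(F + 2*D) (L(D, F) = (D + (D + F))*(F + (-1 + 3*6)) = (F + 2*D)*(F + (-1 + 18)) = (F + 2*D)*(F + 17) = (F + 2*D)*(17 + F) = (17 + F)*(F + 2*D))
L(-26, w(-16))/(-10400) = ((17*(-16))² + 17*(17*(-16)) + 34*(-26) + 2*(-26)*(17*(-16)))/(-10400) = ((-272)² + 17*(-272) - 884 + 2*(-26)*(-272))*(-1/10400) = (73984 - 4624 - 884 + 14144)*(-1/10400) = 82620*(-1/10400) = -4131/520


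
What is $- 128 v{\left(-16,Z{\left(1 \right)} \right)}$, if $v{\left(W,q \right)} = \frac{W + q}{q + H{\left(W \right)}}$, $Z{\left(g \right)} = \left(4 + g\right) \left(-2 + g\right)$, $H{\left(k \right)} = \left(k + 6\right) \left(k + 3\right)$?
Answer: $\frac{2688}{125} \approx 21.504$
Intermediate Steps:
$H{\left(k \right)} = \left(3 + k\right) \left(6 + k\right)$ ($H{\left(k \right)} = \left(6 + k\right) \left(3 + k\right) = \left(3 + k\right) \left(6 + k\right)$)
$Z{\left(g \right)} = \left(-2 + g\right) \left(4 + g\right)$
$v{\left(W,q \right)} = \frac{W + q}{18 + q + W^{2} + 9 W}$ ($v{\left(W,q \right)} = \frac{W + q}{q + \left(18 + W^{2} + 9 W\right)} = \frac{W + q}{18 + q + W^{2} + 9 W}$)
$- 128 v{\left(-16,Z{\left(1 \right)} \right)} = - 128 \frac{-16 + \left(-8 + 1^{2} + 2 \cdot 1\right)}{18 + \left(-8 + 1^{2} + 2 \cdot 1\right) + \left(-16\right)^{2} + 9 \left(-16\right)} = - 128 \frac{-16 + \left(-8 + 1 + 2\right)}{18 + \left(-8 + 1 + 2\right) + 256 - 144} = - 128 \frac{-16 - 5}{18 - 5 + 256 - 144} = - 128 \cdot \frac{1}{125} \left(-21\right) = \left(-128\right) \left(- \frac{21}{125}\right) = \frac{2688}{125}$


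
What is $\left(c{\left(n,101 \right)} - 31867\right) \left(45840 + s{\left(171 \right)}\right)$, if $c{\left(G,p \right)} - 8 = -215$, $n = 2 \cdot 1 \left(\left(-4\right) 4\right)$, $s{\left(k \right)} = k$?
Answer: $-1475756814$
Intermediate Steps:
$n = -32$ ($n = 2 \left(-16\right) = -32$)
$c{\left(G,p \right)} = -207$ ($c{\left(G,p \right)} = 8 - 215 = -207$)
$\left(c{\left(n,101 \right)} - 31867\right) \left(45840 + s{\left(171 \right)}\right) = \left(-207 - 31867\right) \left(45840 + 171\right) = \left(-32074\right) 46011 = -1475756814$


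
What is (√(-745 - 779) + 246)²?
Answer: 58992 + 984*I*√381 ≈ 58992.0 + 19207.0*I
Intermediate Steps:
(√(-745 - 779) + 246)² = (√(-1524) + 246)² = (2*I*√381 + 246)² = (246 + 2*I*√381)²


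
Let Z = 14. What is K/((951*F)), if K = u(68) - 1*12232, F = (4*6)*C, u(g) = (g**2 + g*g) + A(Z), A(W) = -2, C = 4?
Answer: -1493/45648 ≈ -0.032707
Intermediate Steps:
u(g) = -2 + 2*g**2 (u(g) = (g**2 + g*g) - 2 = (g**2 + g**2) - 2 = 2*g**2 - 2 = -2 + 2*g**2)
F = 96 (F = (4*6)*4 = 24*4 = 96)
K = -2986 (K = (-2 + 2*68**2) - 1*12232 = (-2 + 2*4624) - 12232 = (-2 + 9248) - 12232 = 9246 - 12232 = -2986)
K/((951*F)) = -2986/(951*96) = -2986/91296 = -2986*1/91296 = -1493/45648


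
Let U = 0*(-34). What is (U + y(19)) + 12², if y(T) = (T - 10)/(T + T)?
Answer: 5481/38 ≈ 144.24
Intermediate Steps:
U = 0
y(T) = (-10 + T)/(2*T) (y(T) = (-10 + T)/((2*T)) = (-10 + T)*(1/(2*T)) = (-10 + T)/(2*T))
(U + y(19)) + 12² = (0 + (½)*(-10 + 19)/19) + 12² = (0 + (½)*(1/19)*9) + 144 = (0 + 9/38) + 144 = 9/38 + 144 = 5481/38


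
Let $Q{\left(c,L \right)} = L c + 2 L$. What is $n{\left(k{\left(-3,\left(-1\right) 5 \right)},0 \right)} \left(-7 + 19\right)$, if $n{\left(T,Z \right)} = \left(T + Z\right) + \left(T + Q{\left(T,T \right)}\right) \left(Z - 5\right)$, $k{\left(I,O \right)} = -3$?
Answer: $-36$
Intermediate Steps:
$Q{\left(c,L \right)} = 2 L + L c$
$n{\left(T,Z \right)} = T + Z + \left(-5 + Z\right) \left(T + T \left(2 + T\right)\right)$ ($n{\left(T,Z \right)} = \left(T + Z\right) + \left(T + T \left(2 + T\right)\right) \left(Z - 5\right) = \left(T + Z\right) + \left(T + T \left(2 + T\right)\right) \left(-5 + Z\right) = \left(T + Z\right) + \left(-5 + Z\right) \left(T + T \left(2 + T\right)\right) = T + Z + \left(-5 + Z\right) \left(T + T \left(2 + T\right)\right)$)
$n{\left(k{\left(-3,\left(-1\right) 5 \right)},0 \right)} \left(-7 + 19\right) = \left(0 - -42 - 5 \left(-3\right)^{2} + 0 \left(-3\right)^{2} + 3 \left(-3\right) 0\right) \left(-7 + 19\right) = \left(0 + 42 - 45 + 0 \cdot 9 + 0\right) 12 = \left(0 + 42 - 45 + 0 + 0\right) 12 = \left(-3\right) 12 = -36$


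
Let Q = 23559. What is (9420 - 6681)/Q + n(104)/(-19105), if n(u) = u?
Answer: 16626153/150031565 ≈ 0.11082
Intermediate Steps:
(9420 - 6681)/Q + n(104)/(-19105) = (9420 - 6681)/23559 + 104/(-19105) = 2739*(1/23559) + 104*(-1/19105) = 913/7853 - 104/19105 = 16626153/150031565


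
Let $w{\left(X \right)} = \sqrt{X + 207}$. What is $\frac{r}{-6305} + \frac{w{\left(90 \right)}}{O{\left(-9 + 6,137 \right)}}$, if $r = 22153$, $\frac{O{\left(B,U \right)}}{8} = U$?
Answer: $- \frac{22153}{6305} + \frac{3 \sqrt{33}}{1096} \approx -3.4978$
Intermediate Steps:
$O{\left(B,U \right)} = 8 U$
$w{\left(X \right)} = \sqrt{207 + X}$
$\frac{r}{-6305} + \frac{w{\left(90 \right)}}{O{\left(-9 + 6,137 \right)}} = \frac{22153}{-6305} + \frac{\sqrt{207 + 90}}{8 \cdot 137} = 22153 \left(- \frac{1}{6305}\right) + \frac{\sqrt{297}}{1096} = - \frac{22153}{6305} + 3 \sqrt{33} \cdot \frac{1}{1096} = - \frac{22153}{6305} + \frac{3 \sqrt{33}}{1096}$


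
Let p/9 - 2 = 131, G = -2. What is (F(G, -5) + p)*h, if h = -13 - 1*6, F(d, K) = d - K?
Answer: -22800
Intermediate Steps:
p = 1197 (p = 18 + 9*131 = 18 + 1179 = 1197)
h = -19 (h = -13 - 6 = -19)
(F(G, -5) + p)*h = ((-2 - 1*(-5)) + 1197)*(-19) = ((-2 + 5) + 1197)*(-19) = (3 + 1197)*(-19) = 1200*(-19) = -22800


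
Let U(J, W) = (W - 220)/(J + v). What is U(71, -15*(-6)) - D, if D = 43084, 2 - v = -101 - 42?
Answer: -4653137/108 ≈ -43085.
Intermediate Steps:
v = 145 (v = 2 - (-101 - 42) = 2 - 1*(-143) = 2 + 143 = 145)
U(J, W) = (-220 + W)/(145 + J) (U(J, W) = (W - 220)/(J + 145) = (-220 + W)/(145 + J))
U(71, -15*(-6)) - D = (-220 - 15*(-6))/(145 + 71) - 1*43084 = (-220 + 90)/216 - 43084 = (1/216)*(-130) - 43084 = -65/108 - 43084 = -4653137/108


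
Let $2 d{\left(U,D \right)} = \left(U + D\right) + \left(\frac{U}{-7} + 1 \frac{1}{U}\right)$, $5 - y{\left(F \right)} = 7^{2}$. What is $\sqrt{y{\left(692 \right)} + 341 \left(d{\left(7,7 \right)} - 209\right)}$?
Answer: $\frac{i \sqrt{3384535}}{7} \approx 262.82 i$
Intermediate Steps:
$y{\left(F \right)} = -44$ ($y{\left(F \right)} = 5 - 7^{2} = 5 - 49 = -44$)
$d{\left(U,D \right)} = \frac{D}{2} + \frac{1}{2 U} + \frac{3 U}{7}$ ($d{\left(U,D \right)} = \frac{\left(U + D\right) + \left(\frac{U}{-7} + 1 \frac{1}{U}\right)}{2} = \frac{\left(D + U\right) + \left(U \left(- \frac{1}{7}\right) + \frac{1}{U}\right)}{2} = \frac{\left(D + U\right) - \left(- \frac{1}{U} + \frac{U}{7}\right)}{2} = \frac{D + \frac{1}{U} + \frac{6 U}{7}}{2} = \frac{D}{2} + \frac{1}{2 U} + \frac{3 U}{7}$)
$\sqrt{y{\left(692 \right)} + 341 \left(d{\left(7,7 \right)} - 209\right)} = \sqrt{-44 + 341 \left(\frac{7 + 7 \left(6 \cdot 7 + 7 \cdot 7\right)}{14 \cdot 7} - 209\right)} = \sqrt{-44 + 341 \left(\frac{1}{14} \cdot \frac{1}{7} \left(7 + 7 \left(42 + 49\right)\right) - 209\right)} = \sqrt{-44 + 341 \left(\frac{1}{14} \cdot \frac{1}{7} \left(7 + 7 \cdot 91\right) - 209\right)} = \sqrt{-44 + 341 \left(\frac{1}{14} \cdot \frac{1}{7} \left(7 + 637\right) - 209\right)} = \sqrt{-44 + 341 \left(\frac{1}{14} \cdot \frac{1}{7} \cdot 644 - 209\right)} = \sqrt{-44 + 341 \left(\frac{46}{7} - 209\right)} = \sqrt{-44 + 341 \left(- \frac{1417}{7}\right)} = \sqrt{-44 - \frac{483197}{7}} = \sqrt{- \frac{483505}{7}} = \frac{i \sqrt{3384535}}{7}$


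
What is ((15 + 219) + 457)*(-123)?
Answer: -84993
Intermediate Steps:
((15 + 219) + 457)*(-123) = (234 + 457)*(-123) = 691*(-123) = -84993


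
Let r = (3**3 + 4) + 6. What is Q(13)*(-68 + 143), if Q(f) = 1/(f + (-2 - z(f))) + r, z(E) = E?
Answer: 5475/2 ≈ 2737.5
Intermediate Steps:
r = 37 (r = (27 + 4) + 6 = 31 + 6 = 37)
Q(f) = 73/2 (Q(f) = 1/(f + (-2 - f)) + 37 = 1/(-2) + 37 = -1/2 + 37 = 73/2)
Q(13)*(-68 + 143) = 73*(-68 + 143)/2 = (73/2)*75 = 5475/2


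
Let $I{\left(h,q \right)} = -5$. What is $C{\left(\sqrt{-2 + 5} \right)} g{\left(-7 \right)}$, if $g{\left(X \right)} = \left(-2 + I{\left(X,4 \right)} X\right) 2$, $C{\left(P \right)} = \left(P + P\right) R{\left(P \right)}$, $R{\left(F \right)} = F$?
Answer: $396$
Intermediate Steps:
$C{\left(P \right)} = 2 P^{2}$ ($C{\left(P \right)} = \left(P + P\right) P = 2 P P = 2 P^{2}$)
$g{\left(X \right)} = -4 - 10 X$ ($g{\left(X \right)} = \left(-2 - 5 X\right) 2 = -4 - 10 X$)
$C{\left(\sqrt{-2 + 5} \right)} g{\left(-7 \right)} = 2 \left(\sqrt{-2 + 5}\right)^{2} \left(-4 - -70\right) = 2 \left(\sqrt{3}\right)^{2} \left(-4 + 70\right) = 2 \cdot 3 \cdot 66 = 6 \cdot 66 = 396$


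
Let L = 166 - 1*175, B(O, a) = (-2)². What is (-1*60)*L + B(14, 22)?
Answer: 544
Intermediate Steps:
B(O, a) = 4
L = -9 (L = 166 - 175 = -9)
(-1*60)*L + B(14, 22) = -1*60*(-9) + 4 = -60*(-9) + 4 = 540 + 4 = 544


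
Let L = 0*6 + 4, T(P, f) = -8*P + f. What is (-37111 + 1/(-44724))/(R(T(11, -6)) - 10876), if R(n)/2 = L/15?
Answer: 8298761825/2431971856 ≈ 3.4124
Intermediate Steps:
T(P, f) = f - 8*P
L = 4 (L = 0 + 4 = 4)
R(n) = 8/15 (R(n) = 2*(4/15) = 8/15)
(-37111 + 1/(-44724))/(R(T(11, -6)) - 10876) = (-37111 + 1/(-44724))/(8/15 - 10876) = (-37111 - 1/44724)/(-163132/15) = -1659752365/44724*(-15/163132) = 8298761825/2431971856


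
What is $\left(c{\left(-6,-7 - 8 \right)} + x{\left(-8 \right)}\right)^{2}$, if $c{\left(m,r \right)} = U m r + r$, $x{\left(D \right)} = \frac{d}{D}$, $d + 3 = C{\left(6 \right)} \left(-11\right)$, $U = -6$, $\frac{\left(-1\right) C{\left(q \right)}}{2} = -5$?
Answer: $\frac{18722929}{64} \approx 2.9255 \cdot 10^{5}$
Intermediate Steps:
$C{\left(q \right)} = 10$ ($C{\left(q \right)} = \left(-2\right) \left(-5\right) = 10$)
$d = -113$ ($d = -3 + 10 \left(-11\right) = -3 - 110 = -113$)
$x{\left(D \right)} = - \frac{113}{D}$
$c{\left(m,r \right)} = r - 6 m r$ ($c{\left(m,r \right)} = - 6 m r + r = r - 6 m r$)
$\left(c{\left(-6,-7 - 8 \right)} + x{\left(-8 \right)}\right)^{2} = \left(\left(-7 - 8\right) \left(1 - -36\right) - \frac{113}{-8}\right)^{2} = \left(- 15 \left(1 + 36\right) - - \frac{113}{8}\right)^{2} = \left(\left(-15\right) 37 + \frac{113}{8}\right)^{2} = \left(-555 + \frac{113}{8}\right)^{2} = \left(- \frac{4327}{8}\right)^{2} = \frac{18722929}{64}$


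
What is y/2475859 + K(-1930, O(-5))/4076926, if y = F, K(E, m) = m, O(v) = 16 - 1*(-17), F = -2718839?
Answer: -11084423705567/10093893929434 ≈ -1.0981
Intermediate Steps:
O(v) = 33 (O(v) = 16 + 17 = 33)
y = -2718839
y/2475859 + K(-1930, O(-5))/4076926 = -2718839/2475859 + 33/4076926 = -11084423705567/10093893929434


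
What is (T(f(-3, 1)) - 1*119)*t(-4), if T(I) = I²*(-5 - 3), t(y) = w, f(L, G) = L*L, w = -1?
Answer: 767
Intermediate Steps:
f(L, G) = L²
t(y) = -1
T(I) = -8*I² (T(I) = I²*(-8) = -8*I²)
(T(f(-3, 1)) - 1*119)*t(-4) = (-8*((-3)²)² - 1*119)*(-1) = (-8*9² - 119)*(-1) = (-8*81 - 119)*(-1) = (-648 - 119)*(-1) = -767*(-1) = 767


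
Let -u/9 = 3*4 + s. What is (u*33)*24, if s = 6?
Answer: -128304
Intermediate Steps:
u = -162 (u = -9*(3*4 + 6) = -9*(12 + 6) = -9*18 = -162)
(u*33)*24 = -162*33*24 = -5346*24 = -128304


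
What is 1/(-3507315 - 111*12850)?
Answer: -1/4933665 ≈ -2.0269e-7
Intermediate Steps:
1/(-3507315 - 111*12850) = 1/(-3507315 - 1426350) = 1/(-4933665) = -1/4933665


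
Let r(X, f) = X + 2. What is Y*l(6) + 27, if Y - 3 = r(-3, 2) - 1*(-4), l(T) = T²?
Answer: 243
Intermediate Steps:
r(X, f) = 2 + X
Y = 6 (Y = 3 + ((2 - 3) - 1*(-4)) = 3 + (-1 + 4) = 3 + 3 = 6)
Y*l(6) + 27 = 6*6² + 27 = 6*36 + 27 = 216 + 27 = 243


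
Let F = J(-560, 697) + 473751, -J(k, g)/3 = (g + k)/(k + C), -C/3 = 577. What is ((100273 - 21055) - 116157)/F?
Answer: -28209083/361787984 ≈ -0.077971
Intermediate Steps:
C = -1731 (C = -3*577 = -1731)
J(k, g) = -3*(g + k)/(-1731 + k) (J(k, g) = -3*(g + k)/(k - 1731) = -3*(g + k)/(-1731 + k))
F = 1085363952/2291 (F = 3*(-1*697 - 1*(-560))/(-1731 - 560) + 473751 = 3*(-697 + 560)/(-2291) + 473751 = 3*(-1/2291)*(-137) + 473751 = 411/2291 + 473751 = 1085363952/2291 ≈ 4.7375e+5)
((100273 - 21055) - 116157)/F = ((100273 - 21055) - 116157)/(1085363952/2291) = (79218 - 116157)*(2291/1085363952) = -36939*2291/1085363952 = -28209083/361787984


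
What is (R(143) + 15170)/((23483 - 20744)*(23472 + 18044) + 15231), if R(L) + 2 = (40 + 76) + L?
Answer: 15427/113727555 ≈ 0.00013565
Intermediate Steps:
R(L) = 114 + L (R(L) = -2 + ((40 + 76) + L) = -2 + (116 + L) = 114 + L)
(R(143) + 15170)/((23483 - 20744)*(23472 + 18044) + 15231) = ((114 + 143) + 15170)/((23483 - 20744)*(23472 + 18044) + 15231) = (257 + 15170)/(2739*41516 + 15231) = 15427/(113712324 + 15231) = 15427/113727555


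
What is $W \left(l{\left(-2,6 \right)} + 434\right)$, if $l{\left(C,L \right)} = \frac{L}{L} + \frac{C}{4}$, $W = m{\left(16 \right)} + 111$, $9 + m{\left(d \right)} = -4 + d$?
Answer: $49533$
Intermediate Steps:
$m{\left(d \right)} = -13 + d$ ($m{\left(d \right)} = -9 + \left(-4 + d\right) = -13 + d$)
$W = 114$ ($W = \left(-13 + 16\right) + 111 = 3 + 111 = 114$)
$l{\left(C,L \right)} = 1 + \frac{C}{4}$ ($l{\left(C,L \right)} = 1 + C \frac{1}{4} = 1 + \frac{C}{4}$)
$W \left(l{\left(-2,6 \right)} + 434\right) = 114 \left(\left(1 + \frac{1}{4} \left(-2\right)\right) + 434\right) = 114 \left(\left(1 - \frac{1}{2}\right) + 434\right) = 114 \left(\frac{1}{2} + 434\right) = 114 \cdot \frac{869}{2} = 49533$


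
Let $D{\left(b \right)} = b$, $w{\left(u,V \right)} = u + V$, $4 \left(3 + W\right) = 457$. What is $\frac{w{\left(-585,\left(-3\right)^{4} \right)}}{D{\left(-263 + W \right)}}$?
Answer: $\frac{2016}{607} \approx 3.3213$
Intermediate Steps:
$W = \frac{445}{4}$ ($W = -3 + \frac{1}{4} \cdot 457 = -3 + \frac{457}{4} = \frac{445}{4} \approx 111.25$)
$w{\left(u,V \right)} = V + u$
$\frac{w{\left(-585,\left(-3\right)^{4} \right)}}{D{\left(-263 + W \right)}} = \frac{\left(-3\right)^{4} - 585}{-263 + \frac{445}{4}} = \frac{81 - 585}{- \frac{607}{4}} = \left(-504\right) \left(- \frac{4}{607}\right) = \frac{2016}{607}$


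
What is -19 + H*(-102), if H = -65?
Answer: 6611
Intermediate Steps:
-19 + H*(-102) = -19 - 65*(-102) = -19 + 6630 = 6611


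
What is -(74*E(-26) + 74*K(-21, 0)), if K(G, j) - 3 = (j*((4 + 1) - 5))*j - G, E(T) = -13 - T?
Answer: -2738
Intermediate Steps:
K(G, j) = 3 - G (K(G, j) = 3 + ((j*((4 + 1) - 5))*j - G) = 3 + ((j*(5 - 5))*j - G) = 3 + ((j*0)*j - G) = 3 + (0*j - G) = 3 + (0 - G) = 3 - G)
-(74*E(-26) + 74*K(-21, 0)) = -(-740 + 1554 + 1924) = -74/(1/((3 + 21) + (-13 + 26))) = -74/(1/(24 + 13)) = -74/(1/37) = -74/1/37 = -74*37 = -2738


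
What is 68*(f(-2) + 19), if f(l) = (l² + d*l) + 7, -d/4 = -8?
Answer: -2312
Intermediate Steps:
d = 32 (d = -4*(-8) = 32)
f(l) = 7 + l² + 32*l (f(l) = (l² + 32*l) + 7 = 7 + l² + 32*l)
68*(f(-2) + 19) = 68*((7 + (-2)² + 32*(-2)) + 19) = 68*((7 + 4 - 64) + 19) = 68*(-53 + 19) = 68*(-34) = -2312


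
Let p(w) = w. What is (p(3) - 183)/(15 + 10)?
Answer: -36/5 ≈ -7.2000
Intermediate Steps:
(p(3) - 183)/(15 + 10) = (3 - 183)/(15 + 10) = -180/25 = -180*1/25 = -36/5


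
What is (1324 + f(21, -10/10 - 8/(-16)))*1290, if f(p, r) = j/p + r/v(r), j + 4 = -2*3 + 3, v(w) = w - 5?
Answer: 18784120/11 ≈ 1.7076e+6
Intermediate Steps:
v(w) = -5 + w
j = -7 (j = -4 + (-2*3 + 3) = -4 + (-6 + 3) = -4 - 3 = -7)
f(p, r) = -7/p + r/(-5 + r)
(1324 + f(21, -10/10 - 8/(-16)))*1290 = (1324 + (-7/21 + (-10/10 - 8/(-16))/(-5 + (-10/10 - 8/(-16)))))*1290 = (1324 + (-7*1/21 + (-10*⅒ - 8*(-1/16))/(-5 + (-10*⅒ - 8*(-1/16)))))*1290 = (1324 + (-⅓ + (-1 + ½)/(-5 + (-1 + ½))))*1290 = (1324 + (-⅓ - 1/(2*(-5 - ½))))*1290 = (1324 + (-⅓ - 1/(2*(-11/2))))*1290 = (1324 + (-⅓ - ½*(-2/11)))*1290 = (1324 + (-⅓ + 1/11))*1290 = (1324 - 8/33)*1290 = (43684/33)*1290 = 18784120/11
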